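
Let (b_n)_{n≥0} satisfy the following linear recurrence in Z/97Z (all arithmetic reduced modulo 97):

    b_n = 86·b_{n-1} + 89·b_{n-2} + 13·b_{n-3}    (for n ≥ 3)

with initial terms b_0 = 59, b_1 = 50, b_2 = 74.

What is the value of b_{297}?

b_3 = 86·74 + 89·50 + 13·59 = 38
b_4 = 86·38 + 89·74 + 13·50 = 28
b_5 = 86·28 + 89·38 + 13·74 = 59
b_6 = 86·59 + 89·28 + 13·38 = 9
b_7 = 86·9 + 89·59 + 13·28 = 84
b_8 = 86·84 + 89·9 + 13·59 = 62
b_9 = 86·62 + 89·84 + 13·9 = 24
b_10 = 86·24 + 89·62 + 13·84 = 41
b_11 = 86·41 + 89·24 + 13·62 = 66
b_12 = 86·66 + 89·41 + 13·24 = 34
b_13 = 86·34 + 89·66 + 13·41 = 19
b_14 = 86·19 + 89·34 + 13·66 = 86
b_15 = 86·86 + 89·19 + 13·34 = 23
b_16 = 86·23 + 89·86 + 13·19 = 82
b_17 = 86·82 + 89·23 + 13·86 = 32
b_18 = 86·32 + 89·82 + 13·23 = 67
b_19 = 86·67 + 89·32 + 13·82 = 73
b_20 = 86·73 + 89·67 + 13·32 = 47
b_21 = 86·47 + 89·73 + 13·67 = 61
b_22 = 86·61 + 89·47 + 13·73 = 96
b_23 = 86·96 + 89·61 + 13·47 = 37
b_24 = 86·37 + 89·96 + 13·61 = 6
b_25 = 86·6 + 89·37 + 13·96 = 13
b_26 = 86·13 + 89·6 + 13·37 = 96
b_27 = 86·96 + 89·13 + 13·6 = 82
b_28 = 86·82 + 89·96 + 13·13 = 51
b_29 = 86·51 + 89·82 + 13·96 = 31
b_30 = 86·31 + 89·51 + 13·82 = 26
b_31 = 86·26 + 89·31 + 13·51 = 32
b_32 = 86·32 + 89·26 + 13·31 = 37
b_33 = 86·37 + 89·32 + 13·26 = 63
b_34 = 86·63 + 89·37 + 13·32 = 9
b_35 = 86·9 + 89·63 + 13·37 = 72
b_36 = 86·72 + 89·9 + 13·63 = 52
b_37 = 86·52 + 89·72 + 13·9 = 36
b_38 = 86·36 + 89·52 + 13·72 = 27
b_39 = 86·27 + 89·36 + 13·52 = 91
b_40 = 86·91 + 89·27 + 13·36 = 27
b_41 = 86·27 + 89·91 + 13·27 = 5
b_42 = 86·5 + 89·27 + 13·91 = 39
b_43 = 86·39 + 89·5 + 13·27 = 76
b_44 = 86·76 + 89·39 + 13·5 = 81
b_45 = 86·81 + 89·76 + 13·39 = 75
b_46 = 86·75 + 89·81 + 13·76 = 0
b_47 = 86·0 + 89·75 + 13·81 = 65
b_48 = 86·65 + 89·0 + 13·75 = 66
b_49 = 86·66 + 89·65 + 13·0 = 15
b_50 = 86·15 + 89·66 + 13·65 = 55
b_51 = 86·55 + 89·15 + 13·66 = 36
b_52 = 86·36 + 89·55 + 13·15 = 38
b_53 = 86·38 + 89·36 + 13·55 = 9
b_54 = 86·9 + 89·38 + 13·36 = 65
b_55 = 86·65 + 89·9 + 13·38 = 95
b_56 = 86·95 + 89·65 + 13·9 = 7
b_57 = 86·7 + 89·95 + 13·65 = 8
b_58 = 86·8 + 89·7 + 13·95 = 24
b_59 = 86·24 + 89·8 + 13·7 = 54
b_60 = 86·54 + 89·24 + 13·8 = 94
b_61 = 86·94 + 89·54 + 13·24 = 10
b_62 = 86·10 + 89·94 + 13·54 = 34
b_63 = 86·34 + 89·10 + 13·94 = 89
b_64 = 86·89 + 89·34 + 13·10 = 43
b_65 = 86·43 + 89·89 + 13·34 = 33
b_66 = 86·33 + 89·43 + 13·89 = 62
b_67 = 86·62 + 89·33 + 13·43 = 1
b_68 = 86·1 + 89·62 + 13·33 = 19
b_69 = 86·19 + 89·1 + 13·62 = 7
b_70 = 86·7 + 89·19 + 13·1 = 75
b_71 = 86·75 + 89·7 + 13·19 = 45
b_72 = 86·45 + 89·75 + 13·7 = 63
b_73 = 86·63 + 89·45 + 13·75 = 19
b_74 = 86·19 + 89·63 + 13·45 = 66
b_75 = 86·66 + 89·19 + 13·63 = 38
b_76 = 86·38 + 89·66 + 13·19 = 77
b_77 = 86·77 + 89·38 + 13·66 = 95
b_78 = 86·95 + 89·77 + 13·38 = 94
b_79 = 86·94 + 89·95 + 13·77 = 80
b_80 = 86·80 + 89·94 + 13·95 = 88
b_81 = 86·88 + 89·80 + 13·94 = 2
b_82 = 86·2 + 89·88 + 13·80 = 23
b_83 = 86·23 + 89·2 + 13·88 = 2
b_84 = 86·2 + 89·23 + 13·2 = 14
b_85 = 86·14 + 89·2 + 13·23 = 32
b_86 = 86·32 + 89·14 + 13·2 = 47
b_87 = 86·47 + 89·32 + 13·14 = 88
b_88 = 86·88 + 89·47 + 13·32 = 42
b_89 = 86·42 + 89·88 + 13·47 = 27
b_90 = 86·27 + 89·42 + 13·88 = 26
b_91 = 86·26 + 89·27 + 13·42 = 44
b_92 = 86·44 + 89·26 + 13·27 = 47
b_93 = 86·47 + 89·44 + 13·26 = 51
b_94 = 86·51 + 89·47 + 13·44 = 23
b_95 = 86·23 + 89·51 + 13·47 = 47
b_96 = 86·47 + 89·23 + 13·51 = 59
b_97 = 86·59 + 89·47 + 13·23 = 50
b_98 = 86·50 + 89·59 + 13·47 = 74
(b_96, b_97, b_98) = (59, 50, 74) = (b_0, b_1, b_2), so the sequence has period 96.
297 ≡ 9 (mod 96), hence b_297 = b_9 = 24.

24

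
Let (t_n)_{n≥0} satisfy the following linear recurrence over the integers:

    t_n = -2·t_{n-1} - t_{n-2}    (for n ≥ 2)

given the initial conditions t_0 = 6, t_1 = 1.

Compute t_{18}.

t_2 = -2·1 + -1·6 = -8
t_3 = -2·-8 + -1·1 = 15
t_4 = -2·15 + -1·-8 = -22
t_5 = -2·-22 + -1·15 = 29
t_6 = -2·29 + -1·-22 = -36
t_7 = -2·-36 + -1·29 = 43
t_8 = -2·43 + -1·-36 = -50
t_9 = -2·-50 + -1·43 = 57
t_10 = -2·57 + -1·-50 = -64
t_11 = -2·-64 + -1·57 = 71
t_12 = -2·71 + -1·-64 = -78
t_13 = -2·-78 + -1·71 = 85
t_14 = -2·85 + -1·-78 = -92
t_15 = -2·-92 + -1·85 = 99
t_16 = -2·99 + -1·-92 = -106
t_17 = -2·-106 + -1·99 = 113
t_18 = -2·113 + -1·-106 = -120

-120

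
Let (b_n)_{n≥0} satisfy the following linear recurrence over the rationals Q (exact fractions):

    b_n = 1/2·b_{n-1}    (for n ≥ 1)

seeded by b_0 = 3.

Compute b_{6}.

b_1 = 1/2·3 = 3/2
b_2 = 1/2·3/2 = 3/4
b_3 = 1/2·3/4 = 3/8
b_4 = 1/2·3/8 = 3/16
b_5 = 1/2·3/16 = 3/32
b_6 = 1/2·3/32 = 3/64

3/64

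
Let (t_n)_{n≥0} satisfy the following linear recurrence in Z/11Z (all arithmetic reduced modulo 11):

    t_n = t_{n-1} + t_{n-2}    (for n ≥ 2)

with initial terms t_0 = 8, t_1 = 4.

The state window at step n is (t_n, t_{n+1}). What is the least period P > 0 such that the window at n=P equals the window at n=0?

n=0: window = (8, 4)
n=1: window = (4, 1)
n=2: window = (1, 5)
n=3: window = (5, 6)
n=4: window = (6, 0)
n=5: window = (0, 6)
n=6: window = (6, 6)
n=7: window = (6, 1)
n=8: window = (1, 7)
n=9: window = (7, 8)
n=10: window = (8, 4)
window at n=10 equals window at n=0 → period = 10

10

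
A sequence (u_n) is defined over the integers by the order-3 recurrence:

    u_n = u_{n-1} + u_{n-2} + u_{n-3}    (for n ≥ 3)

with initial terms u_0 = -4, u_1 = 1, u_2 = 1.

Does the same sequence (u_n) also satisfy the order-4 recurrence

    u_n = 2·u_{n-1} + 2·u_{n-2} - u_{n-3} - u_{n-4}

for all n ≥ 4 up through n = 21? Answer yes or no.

no

Terms u_0..u_21: -4, 1, 1, -2, 0, -1, -3, -4, -8, -15, -27, -50, -92, -169, -311, -572, -1052, -1935, -3559, -6546, -12040, -22145
n=4: candidate gives 1, actual u_4 = 0 ✗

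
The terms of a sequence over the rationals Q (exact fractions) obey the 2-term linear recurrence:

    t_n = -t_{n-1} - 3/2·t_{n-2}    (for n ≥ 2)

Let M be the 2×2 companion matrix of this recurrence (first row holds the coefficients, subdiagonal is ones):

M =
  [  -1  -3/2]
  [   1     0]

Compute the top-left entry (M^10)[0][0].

23/32

(M^10)[0][0] is the top entry after applying M 10 times to the unit state (1, 0). Equivalently it is h_{11} for the auxiliary sequence (h_n) obeying the same recurrence with h_1 = 1 and h_i = 0 for 0 ≤ i < 1:
h_2 = -1·1 + -3/2·0 = -1
h_3 = -1·-1 + -3/2·1 = -1/2
h_4 = -1·-1/2 + -3/2·-1 = 2
h_5 = -1·2 + -3/2·-1/2 = -5/4
h_6 = -1·-5/4 + -3/2·2 = -7/4
h_7 = -1·-7/4 + -3/2·-5/4 = 29/8
h_8 = -1·29/8 + -3/2·-7/4 = -1
h_9 = -1·-1 + -3/2·29/8 = -71/16
h_10 = -1·-71/16 + -3/2·-1 = 95/16
h_11 = -1·95/16 + -3/2·-71/16 = 23/32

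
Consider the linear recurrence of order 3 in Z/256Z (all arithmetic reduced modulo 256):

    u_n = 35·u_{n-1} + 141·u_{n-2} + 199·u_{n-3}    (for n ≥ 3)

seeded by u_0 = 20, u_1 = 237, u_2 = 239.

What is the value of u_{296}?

224

u_3 = 35·239 + 141·237 + 199·20 = 194
u_4 = 35·194 + 141·239 + 199·237 = 100
u_5 = 35·100 + 141·194 + 199·239 = 79
u_6 = 35·79 + 141·100 + 199·194 = 175
u_7 = 35·175 + 141·79 + 199·100 = 44
u_8 = 35·44 + 141·175 + 199·79 = 208
Continuing the recurrence:
  u_9 = 181;  u_10 = 131;  u_11 = 74;  u_12 = 248;  u_13 = 127;  u_14 = 123
  u_15 = 140;  u_16 = 156;  u_17 = 13;  u_18 = 135;  u_19 = 226;  u_20 = 92
  u_21 = 255;  u_22 = 55;  u_23 = 124;  u_24 = 120;  u_25 = 117;  u_26 = 123
  u_27 = 138;  u_28 = 144;  u_29 = 79;  u_30 = 99;  u_31 = 252;  u_32 = 100
  u_33 = 109;  u_34 = 223;  u_35 = 66;  u_36 = 148;  u_37 = 239;  u_38 = 127
  u_39 = 12;  u_40 = 96;  u_41 = 117;  u_42 = 51;  u_43 = 10;  u_44 = 104
  u_45 = 95;  u_46 = 11;  u_47 = 172;  u_48 = 108;  u_49 = 13;  u_50 = 247
  u_51 = 226;  u_52 = 12;  u_53 = 31;  u_54 = 135;  u_55 = 220;  u_56 = 136
  u_57 = 181;  u_58 = 171;  u_59 = 202;  u_60 = 128;  u_61 = 175;  u_62 = 115
  u_63 = 156;  u_64 = 180;  u_65 = 237;  u_66 = 207;  u_67 = 194;  u_68 = 196
  u_69 = 143;  u_70 = 79;  u_71 = 236;  u_72 = 240;  u_73 = 53;  u_74 = 227
  u_75 = 202;  u_76 = 216;  u_77 = 63;  u_78 = 155;  u_79 = 204;  u_80 = 60
  u_81 = 13;  u_82 = 103;  u_83 = 226;  u_84 = 188;  u_85 = 63;  u_86 = 215
  u_87 = 60;  u_88 = 152;  u_89 = 245;  u_90 = 219;  u_91 = 10;  u_92 = 112
  u_93 = 15;  u_94 = 131;  u_95 = 60;  u_96 = 4;  u_97 = 109;  u_98 = 191
  u_99 = 66;  u_100 = 244;  u_101 = 47;  u_102 = 31;  u_103 = 204;  u_104 = 128
  u_105 = 245;  u_106 = 147;  u_107 = 138;  u_108 = 72;  u_109 = 31;  u_110 = 43
  u_111 = 236;  u_112 = 12;  u_113 = 13;  u_114 = 215;  u_115 = 226;  u_116 = 108
  u_117 = 95;  u_118 = 39;  u_119 = 156;  u_120 = 168;  u_121 = 53;  u_122 = 11
  u_123 = 74;  u_124 = 96;  u_125 = 111;  u_126 = 147;  u_127 = 220;  u_128 = 84
  u_129 = 237;  u_130 = 175;  u_131 = 194;  u_132 = 36;  u_133 = 207;  u_134 = 239
  u_135 = 172;  u_136 = 16;  u_137 = 181;  u_138 = 67;  u_139 = 74;  u_140 = 184
  u_141 = 255;  u_142 = 187;  u_143 = 12;  u_144 = 220;  u_145 = 13;  u_146 = 71
  u_147 = 226;  u_148 = 28;  u_149 = 127;  u_150 = 119;  u_151 = 252;  u_152 = 184
  u_153 = 117;  u_154 = 59;  u_155 = 138;  u_156 = 80;  u_157 = 207;  u_158 = 163
  u_159 = 124;  u_160 = 164;  u_161 = 109;  u_162 = 159;  u_163 = 66;  u_164 = 84
  u_165 = 111;  u_166 = 191;  u_167 = 140;  u_168 = 160;  u_169 = 117;  u_170 = 243
  u_171 = 10;  u_172 = 40;  u_173 = 223;  u_174 = 75;  u_175 = 44;  u_176 = 172
  u_177 = 13;  u_178 = 183;  u_179 = 226;  u_180 = 204;  u_181 = 159;  u_182 = 199
  u_183 = 92;  u_184 = 200;  u_185 = 181;  u_186 = 107;  u_187 = 202;  u_188 = 64
  u_189 = 47;  u_190 = 179;  u_191 = 28;  u_192 = 244;  u_193 = 237;  u_194 = 143
  u_195 = 194;  u_196 = 132;  u_197 = 15;  u_198 = 143;  u_199 = 108;  u_200 = 48
  u_201 = 53;  u_202 = 163;  u_203 = 202;  u_204 = 152;  u_205 = 191;  u_206 = 219
  u_207 = 76;  u_208 = 124;  u_209 = 13;  u_210 = 39;  u_211 = 226;  u_212 = 124
  u_213 = 191;  u_214 = 23;  u_215 = 188;  u_216 = 216;  u_217 = 245;  u_218 = 155
  u_219 = 10;  u_220 = 48;  u_221 = 143;  u_222 = 195;  u_223 = 188;  u_224 = 68
  u_225 = 109;  u_226 = 127;  u_227 = 66;  u_228 = 180;  u_229 = 175;  u_230 = 95
  u_231 = 76;  u_232 = 192;  u_233 = 245;  u_234 = 83;  u_235 = 138;  u_236 = 8
  u_237 = 159;  u_238 = 107;  u_239 = 108;  u_240 = 76;  u_241 = 13;  u_242 = 151
  u_243 = 226;  u_244 = 44;  u_245 = 223;  u_246 = 103;  u_247 = 28;  u_248 = 232
  u_249 = 53;  u_250 = 203;  u_251 = 74;  u_252 = 32;  u_253 = 239;  u_254 = 211
  u_255 = 92;  u_256 = 148;  u_257 = 237;  u_258 = 111;  u_259 = 194;  u_260 = 228
  u_261 = 79;  u_262 = 47;  u_263 = 44;  u_264 = 80;  u_265 = 181;  u_266 = 3
  u_267 = 74;  u_268 = 120;  u_269 = 127;  u_270 = 251;  u_271 = 140;  u_272 = 28
  u_273 = 13;  u_274 = 7;  u_275 = 226;  u_276 = 220;  u_277 = 255;  u_278 = 183
  u_279 = 124;  u_280 = 248;  u_281 = 117;  u_282 = 251;  u_283 = 138;  u_284 = 16
  u_285 = 79;  u_286 = 227;  u_287 = 252;  u_288 = 228;  u_289 = 109;  u_290 = 95
  u_291 = 66;  u_292 = 20;  u_293 = 239;  u_294 = 255
u_295 = 35·255 + 141·239 + 199·20 = 12
u_296 = 35·12 + 141·255 + 199·239 = 224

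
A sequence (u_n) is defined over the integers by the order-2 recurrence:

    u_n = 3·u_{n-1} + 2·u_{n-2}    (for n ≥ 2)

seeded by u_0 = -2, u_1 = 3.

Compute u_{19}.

u_2 = 3·3 + 2·-2 = 5
u_3 = 3·5 + 2·3 = 21
u_4 = 3·21 + 2·5 = 73
u_5 = 3·73 + 2·21 = 261
u_6 = 3·261 + 2·73 = 929
u_7 = 3·929 + 2·261 = 3309
u_8 = 3·3309 + 2·929 = 11785
u_9 = 3·11785 + 2·3309 = 41973
u_10 = 3·41973 + 2·11785 = 149489
u_11 = 3·149489 + 2·41973 = 532413
u_12 = 3·532413 + 2·149489 = 1896217
u_13 = 3·1896217 + 2·532413 = 6753477
u_14 = 3·6753477 + 2·1896217 = 24052865
u_15 = 3·24052865 + 2·6753477 = 85665549
u_16 = 3·85665549 + 2·24052865 = 305102377
u_17 = 3·305102377 + 2·85665549 = 1086638229
u_18 = 3·1086638229 + 2·305102377 = 3870119441
u_19 = 3·3870119441 + 2·1086638229 = 13783634781

13783634781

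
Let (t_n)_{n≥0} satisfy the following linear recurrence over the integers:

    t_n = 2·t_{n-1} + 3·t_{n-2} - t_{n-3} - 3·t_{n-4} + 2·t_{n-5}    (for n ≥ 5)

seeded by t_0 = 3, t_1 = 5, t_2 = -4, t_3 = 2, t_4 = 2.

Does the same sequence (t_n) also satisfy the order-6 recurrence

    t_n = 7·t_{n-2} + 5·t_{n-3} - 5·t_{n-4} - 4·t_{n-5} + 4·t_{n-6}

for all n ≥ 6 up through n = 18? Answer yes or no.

Terms t_0..t_18: 3, 5, -4, 2, 2, 5, 36, 71, 243, 652, 1864, 5300, 14953, 42472, 120215, 340721, 965356, 2735150, 7749946
n=6: candidate gives 36, actual t_6 = 36 ✓
n=7: candidate gives 71, actual t_7 = 71 ✓
n=8: candidate gives 243, actual t_8 = 243 ✓
n=9: candidate gives 652, actual t_9 = 652 ✓
n=10: candidate gives 1864, actual t_10 = 1864 ✓
n=11: candidate gives 5300, actual t_11 = 5300 ✓
n=12: candidate gives 14953, actual t_12 = 14953 ✓
n=13: candidate gives 42472, actual t_13 = 42472 ✓
n=14: candidate gives 120215, actual t_14 = 120215 ✓
n=15: candidate gives 340721, actual t_15 = 340721 ✓
n=16: candidate gives 965356, actual t_16 = 965356 ✓
n=17: candidate gives 2735150, actual t_17 = 2735150 ✓
n=18: candidate gives 7749946, actual t_18 = 7749946 ✓

yes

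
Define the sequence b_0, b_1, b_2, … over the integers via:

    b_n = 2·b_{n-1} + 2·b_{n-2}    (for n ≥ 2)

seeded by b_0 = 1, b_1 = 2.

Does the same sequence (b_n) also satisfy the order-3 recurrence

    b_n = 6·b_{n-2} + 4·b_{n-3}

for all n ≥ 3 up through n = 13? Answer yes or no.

Terms b_0..b_13: 1, 2, 6, 16, 44, 120, 328, 896, 2448, 6688, 18272, 49920, 136384, 372608
n=3: candidate gives 16, actual b_3 = 16 ✓
n=4: candidate gives 44, actual b_4 = 44 ✓
n=5: candidate gives 120, actual b_5 = 120 ✓
n=6: candidate gives 328, actual b_6 = 328 ✓
n=7: candidate gives 896, actual b_7 = 896 ✓
n=8: candidate gives 2448, actual b_8 = 2448 ✓
n=9: candidate gives 6688, actual b_9 = 6688 ✓
n=10: candidate gives 18272, actual b_10 = 18272 ✓
n=11: candidate gives 49920, actual b_11 = 49920 ✓
n=12: candidate gives 136384, actual b_12 = 136384 ✓
n=13: candidate gives 372608, actual b_13 = 372608 ✓

yes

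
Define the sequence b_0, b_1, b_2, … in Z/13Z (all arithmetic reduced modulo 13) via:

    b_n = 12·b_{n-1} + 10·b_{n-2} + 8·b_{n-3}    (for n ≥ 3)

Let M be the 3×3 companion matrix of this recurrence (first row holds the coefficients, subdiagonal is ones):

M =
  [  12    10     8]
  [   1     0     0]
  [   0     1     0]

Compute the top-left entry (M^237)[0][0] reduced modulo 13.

11

(M^237)[0][0] is the top entry after applying M 237 times to the unit state (1, 0, 0). Equivalently it is h_{239} for the auxiliary sequence (h_n) obeying the same recurrence with h_2 = 1 and h_i = 0 for 0 ≤ i < 2:
h_3 = 12·1 + 10·0 + 8·0 = 12
h_4 = 12·12 + 10·1 + 8·0 = 11
h_5 = 12·11 + 10·12 + 8·1 = 0
h_6 = 12·0 + 10·11 + 8·12 = 11
h_7 = 12·11 + 10·0 + 8·11 = 12
h_8 = 12·12 + 10·11 + 8·0 = 7
Continuing the recurrence:
  h_9 = 6;  h_10 = 4;  h_11 = 8;  h_12 = 2;  h_13 = 6;  h_14 = 0
  h_15 = 11;  h_16 = 11;  h_17 = 8;  h_18 = 8;  h_19 = 4;  h_20 = 10
  h_21 = 3;  h_22 = 12;  h_23 = 7;  h_24 = 7;  h_25 = 3;  h_26 = 6
  h_27 = 2;  h_28 = 4;  h_29 = 12;  h_30 = 5;  h_31 = 4;  h_32 = 12
  h_33 = 3;  h_34 = 6;  h_35 = 3;  h_36 = 3;  h_37 = 10;  h_38 = 5
  h_39 = 2;  h_40 = 11;  h_41 = 10;  h_42 = 12;  h_43 = 7;  h_44 = 11
  h_45 = 12;  h_46 = 11;  h_47 = 2;  h_48 = 9;  h_49 = 8;  h_50 = 7
  h_51 = 2;  h_52 = 2;  h_53 = 9;  h_54 = 1;  h_55 = 1;  h_56 = 3
  h_57 = 2;  h_58 = 10;  h_59 = 8;  h_60 = 4;  h_61 = 0;  h_62 = 0
  h_63 = 6;  h_64 = 7;  h_65 = 1;  h_66 = 0;  h_67 = 1;  h_68 = 7
  h_69 = 3;  h_70 = 10;  h_71 = 11;  h_72 = 9;  h_73 = 12;  h_74 = 10
  h_75 = 0;  h_76 = 1;  h_77 = 1;  h_78 = 9;  h_79 = 9;  h_80 = 11
  h_81 = 8;  h_82 = 5;  h_83 = 7;  h_84 = 3;  h_85 = 3;  h_86 = 5
  h_87 = 10;  h_88 = 12;  h_89 = 11;  h_90 = 7;  h_91 = 4;  h_92 = 11
  h_93 = 7;  h_94 = 5;  h_95 = 10;  h_96 = 5;  h_97 = 5;  h_98 = 8
  h_99 = 4;  h_100 = 12;  h_101 = 1;  h_102 = 8;  h_103 = 7;  h_104 = 3
  h_105 = 1;  h_106 = 7;  h_107 = 1;  h_108 = 12;  h_109 = 2;  h_110 = 9
  h_111 = 3;  h_112 = 12;  h_113 = 12;  h_114 = 2;  h_115 = 6;  h_116 = 6
  h_117 = 5;  h_118 = 12;  h_119 = 8;  h_120 = 9;  h_121 = 11;  h_122 = 0
  h_123 = 0;  h_124 = 10;  h_125 = 3;  h_126 = 6;  h_127 = 0;  h_128 = 6
  h_129 = 3;  h_130 = 5;  h_131 = 8;  h_132 = 1;  h_133 = 2;  h_134 = 7
  h_135 = 8;  h_136 = 0;  h_137 = 6;  h_138 = 6;  h_139 = 2;  h_140 = 2
  h_141 = 1;  h_142 = 9;  h_143 = 4;  h_144 = 3;  h_145 = 5;  h_146 = 5
  h_147 = 4;  h_148 = 8;  h_149 = 7;  h_150 = 1;  h_151 = 3;  h_152 = 11
  h_153 = 1;  h_154 = 3;  h_155 = 4;  h_156 = 8;  h_157 = 4;  h_158 = 4
  h_159 = 9;  h_160 = 11;  h_161 = 7;  h_162 = 6;  h_163 = 9;  h_164 = 3
  h_165 = 5;  h_166 = 6;  h_167 = 3;  h_168 = 6;  h_169 = 7;  h_170 = 12
  h_171 = 2;  h_172 = 5;  h_173 = 7;  h_174 = 7;  h_175 = 12;  h_176 = 10
  h_177 = 10;  h_178 = 4;  h_179 = 7;  h_180 = 9;  h_181 = 2;  h_182 = 1
  h_183 = 0;  h_184 = 0;  h_185 = 8;  h_186 = 5;  h_187 = 10;  h_188 = 0
  h_189 = 10;  h_190 = 5;  h_191 = 4;  h_192 = 9;  h_193 = 6;  h_194 = 12
  h_195 = 3;  h_196 = 9;  h_197 = 0;  h_198 = 10;  h_199 = 10;  h_200 = 12
  h_201 = 12;  h_202 = 6;  h_203 = 2;  h_204 = 11;  h_205 = 5;  h_206 = 4
  h_207 = 4;  h_208 = 11;  h_209 = 9;  h_210 = 3;  h_211 = 6;  h_212 = 5
  h_213 = 1;  h_214 = 6;  h_215 = 5;  h_216 = 11;  h_217 = 9;  h_218 = 11
  h_219 = 11;  h_220 = 2;  h_221 = 1;  h_222 = 3;  h_223 = 10;  h_224 = 2
  h_225 = 5;  h_226 = 4;  h_227 = 10;  h_228 = 5;  h_229 = 10;  h_230 = 3
  h_231 = 7;  h_232 = 12;  h_233 = 4;  h_234 = 3;  h_235 = 3;  h_236 = 7
  h_237 = 8
h_238 = 12·8 + 10·7 + 8·3 = 8
h_239 = 12·8 + 10·8 + 8·7 = 11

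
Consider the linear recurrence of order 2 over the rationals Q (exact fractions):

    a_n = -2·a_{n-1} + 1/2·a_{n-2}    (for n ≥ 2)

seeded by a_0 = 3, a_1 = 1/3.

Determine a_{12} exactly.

a_2 = -2·1/3 + 1/2·3 = 5/6
a_3 = -2·5/6 + 1/2·1/3 = -3/2
a_4 = -2·-3/2 + 1/2·5/6 = 41/12
a_5 = -2·41/12 + 1/2·-3/2 = -91/12
a_6 = -2·-91/12 + 1/2·41/12 = 135/8
a_7 = -2·135/8 + 1/2·-91/12 = -901/24
a_8 = -2·-901/24 + 1/2·135/8 = 4009/48
a_9 = -2·4009/48 + 1/2·-901/24 = -2973/16
a_10 = -2·-2973/16 + 1/2·4009/48 = 39685/96
a_11 = -2·39685/96 + 1/2·-2973/16 = -88289/96
a_12 = -2·-88289/96 + 1/2·39685/96 = 130947/64

130947/64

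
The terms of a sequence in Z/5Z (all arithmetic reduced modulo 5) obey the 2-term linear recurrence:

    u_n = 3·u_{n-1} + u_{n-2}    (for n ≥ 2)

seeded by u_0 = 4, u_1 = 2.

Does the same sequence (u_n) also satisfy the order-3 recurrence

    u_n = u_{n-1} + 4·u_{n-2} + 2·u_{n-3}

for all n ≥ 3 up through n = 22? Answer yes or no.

Terms u_0..u_22: 4, 2, 0, 2, 1, 0, 1, 3, 0, 3, 4, 0, 4, 2, 0, 2, 1, 0, 1, 3, 0, 3, 4
n=3: candidate gives 1, actual u_3 = 2 ✗

no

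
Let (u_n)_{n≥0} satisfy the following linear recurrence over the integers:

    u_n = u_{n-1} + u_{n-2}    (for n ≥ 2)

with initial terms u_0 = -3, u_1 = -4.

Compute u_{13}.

-1364

u_2 = 1·-4 + 1·-3 = -7
u_3 = 1·-7 + 1·-4 = -11
u_4 = 1·-11 + 1·-7 = -18
u_5 = 1·-18 + 1·-11 = -29
u_6 = 1·-29 + 1·-18 = -47
u_7 = 1·-47 + 1·-29 = -76
u_8 = 1·-76 + 1·-47 = -123
u_9 = 1·-123 + 1·-76 = -199
u_10 = 1·-199 + 1·-123 = -322
u_11 = 1·-322 + 1·-199 = -521
u_12 = 1·-521 + 1·-322 = -843
u_13 = 1·-843 + 1·-521 = -1364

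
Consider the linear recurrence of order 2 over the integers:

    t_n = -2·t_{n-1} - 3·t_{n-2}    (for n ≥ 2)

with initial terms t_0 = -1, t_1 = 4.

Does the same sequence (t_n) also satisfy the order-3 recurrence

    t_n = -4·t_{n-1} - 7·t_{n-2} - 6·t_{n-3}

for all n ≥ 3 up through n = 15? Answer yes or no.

yes

Terms t_0..t_15: -1, 4, -5, -2, 19, -32, 7, 82, -185, 124, 307, -986, 1051, 856, -4865, 7162
n=3: candidate gives -2, actual t_3 = -2 ✓
n=4: candidate gives 19, actual t_4 = 19 ✓
n=5: candidate gives -32, actual t_5 = -32 ✓
n=6: candidate gives 7, actual t_6 = 7 ✓
n=7: candidate gives 82, actual t_7 = 82 ✓
n=8: candidate gives -185, actual t_8 = -185 ✓
n=9: candidate gives 124, actual t_9 = 124 ✓
n=10: candidate gives 307, actual t_10 = 307 ✓
n=11: candidate gives -986, actual t_11 = -986 ✓
n=12: candidate gives 1051, actual t_12 = 1051 ✓
n=13: candidate gives 856, actual t_13 = 856 ✓
n=14: candidate gives -4865, actual t_14 = -4865 ✓
n=15: candidate gives 7162, actual t_15 = 7162 ✓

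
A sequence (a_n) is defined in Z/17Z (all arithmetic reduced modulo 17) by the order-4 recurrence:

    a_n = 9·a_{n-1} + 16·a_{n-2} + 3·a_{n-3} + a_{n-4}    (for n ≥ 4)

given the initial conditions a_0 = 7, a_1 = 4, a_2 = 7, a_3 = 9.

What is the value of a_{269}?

4

a_4 = 9·9 + 16·7 + 3·4 + 1·7 = 8
a_5 = 9·8 + 16·9 + 3·7 + 1·4 = 3
a_6 = 9·3 + 16·8 + 3·9 + 1·7 = 2
a_7 = 9·2 + 16·3 + 3·8 + 1·9 = 14
a_8 = 9·14 + 16·2 + 3·3 + 1·8 = 5
a_9 = 9·5 + 16·14 + 3·2 + 1·3 = 6
a_10 = 9·6 + 16·5 + 3·14 + 1·2 = 8
a_11 = 9·8 + 16·6 + 3·5 + 1·14 = 10
a_12 = 9·10 + 16·8 + 3·6 + 1·5 = 3
a_13 = 9·3 + 16·10 + 3·8 + 1·6 = 13
a_14 = 9·13 + 16·3 + 3·10 + 1·8 = 16
a_15 = 9·16 + 16·13 + 3·3 + 1·10 = 14
a_16 = 9·14 + 16·16 + 3·13 + 1·3 = 16
a_17 = 9·16 + 16·14 + 3·16 + 1·13 = 4
a_18 = 9·4 + 16·16 + 3·14 + 1·16 = 10
a_19 = 9·10 + 16·4 + 3·16 + 1·14 = 12
a_20 = 9·12 + 16·10 + 3·4 + 1·16 = 7
a_21 = 9·7 + 16·12 + 3·10 + 1·4 = 0
a_22 = 9·0 + 16·7 + 3·12 + 1·10 = 5
a_23 = 9·5 + 16·0 + 3·7 + 1·12 = 10
a_24 = 9·10 + 16·5 + 3·0 + 1·7 = 7
a_25 = 9·7 + 16·10 + 3·5 + 1·0 = 0
a_26 = 9·0 + 16·7 + 3·10 + 1·5 = 11
a_27 = 9·11 + 16·0 + 3·7 + 1·10 = 11
a_28 = 9·11 + 16·11 + 3·0 + 1·7 = 10
a_29 = 9·10 + 16·11 + 3·11 + 1·0 = 10
a_30 = 9·10 + 16·10 + 3·11 + 1·11 = 5
a_31 = 9·5 + 16·10 + 3·10 + 1·11 = 8
a_32 = 9·8 + 16·5 + 3·10 + 1·10 = 5
a_33 = 9·5 + 16·8 + 3·5 + 1·10 = 11
a_34 = 9·11 + 16·5 + 3·8 + 1·5 = 4
a_35 = 9·4 + 16·11 + 3·5 + 1·8 = 14
a_36 = 9·14 + 16·4 + 3·11 + 1·5 = 7
a_37 = 9·7 + 16·14 + 3·4 + 1·11 = 4
a_38 = 9·4 + 16·7 + 3·14 + 1·4 = 7
a_39 = 9·7 + 16·4 + 3·7 + 1·14 = 9
(a_36, a_37, a_38, a_39) = (7, 4, 7, 9) = (a_0, a_1, a_2, a_3), so the sequence has period 36.
269 ≡ 17 (mod 36), hence a_269 = a_17 = 4.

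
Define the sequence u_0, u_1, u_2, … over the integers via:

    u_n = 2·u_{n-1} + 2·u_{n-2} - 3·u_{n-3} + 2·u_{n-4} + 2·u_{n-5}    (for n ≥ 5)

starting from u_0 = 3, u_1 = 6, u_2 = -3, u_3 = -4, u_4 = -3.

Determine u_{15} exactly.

u_5 = 2·-3 + 2·-4 + -3·-3 + 2·6 + 2·3 = 13
u_6 = 2·13 + 2·-3 + -3·-4 + 2·-3 + 2·6 = 38
u_7 = 2·38 + 2·13 + -3·-3 + 2·-4 + 2·-3 = 97
u_8 = 2·97 + 2·38 + -3·13 + 2·-3 + 2·-4 = 217
u_9 = 2·217 + 2·97 + -3·38 + 2·13 + 2·-3 = 534
u_10 = 2·534 + 2·217 + -3·97 + 2·38 + 2·13 = 1313
u_11 = 2·1313 + 2·534 + -3·217 + 2·97 + 2·38 = 3313
u_12 = 2·3313 + 2·1313 + -3·534 + 2·217 + 2·97 = 8278
u_13 = 2·8278 + 2·3313 + -3·1313 + 2·534 + 2·217 = 20745
u_14 = 2·20745 + 2·8278 + -3·3313 + 2·1313 + 2·534 = 51801
u_15 = 2·51801 + 2·20745 + -3·8278 + 2·3313 + 2·1313 = 129510

129510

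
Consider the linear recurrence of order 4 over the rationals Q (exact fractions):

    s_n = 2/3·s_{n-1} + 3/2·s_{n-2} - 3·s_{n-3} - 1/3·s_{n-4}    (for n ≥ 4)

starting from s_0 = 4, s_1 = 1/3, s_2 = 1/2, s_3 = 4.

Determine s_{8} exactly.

-106963/3888

s_4 = 2/3·4 + 3/2·1/2 + -3·1/3 + -1/3·4 = 13/12
s_5 = 2/3·13/12 + 3/2·4 + -3·1/2 + -1/3·1/3 = 46/9
s_6 = 2/3·46/9 + 3/2·13/12 + -3·4 + -1/3·1/2 = -1541/216
s_7 = 2/3·-1541/216 + 3/2·46/9 + -3·13/12 + -1/3·4 = -271/162
s_8 = 2/3·-271/162 + 3/2·-1541/216 + -3·46/9 + -1/3·13/12 = -106963/3888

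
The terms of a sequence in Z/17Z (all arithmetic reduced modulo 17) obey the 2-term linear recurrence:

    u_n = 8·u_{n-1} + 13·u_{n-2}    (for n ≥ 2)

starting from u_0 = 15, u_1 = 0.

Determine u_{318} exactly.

u_2 = 8·0 + 13·15 = 8
u_3 = 8·8 + 13·0 = 13
u_4 = 8·13 + 13·8 = 4
u_5 = 8·4 + 13·13 = 14
u_6 = 8·14 + 13·4 = 11
u_7 = 8·11 + 13·14 = 15
u_8 = 8·15 + 13·11 = 8
u_9 = 8·8 + 13·15 = 4
u_10 = 8·4 + 13·8 = 0
u_11 = 8·0 + 13·4 = 1
u_12 = 8·1 + 13·0 = 8
u_13 = 8·8 + 13·1 = 9
u_14 = 8·9 + 13·8 = 6
u_15 = 8·6 + 13·9 = 12
u_16 = 8·12 + 13·6 = 4
u_17 = 8·4 + 13·12 = 1
u_18 = 8·1 + 13·4 = 9
u_19 = 8·9 + 13·1 = 0
u_20 = 8·0 + 13·9 = 15
u_21 = 8·15 + 13·0 = 1
u_22 = 8·1 + 13·15 = 16
u_23 = 8·16 + 13·1 = 5
u_24 = 8·5 + 13·16 = 10
u_25 = 8·10 + 13·5 = 9
u_26 = 8·9 + 13·10 = 15
u_27 = 8·15 + 13·9 = 16
u_28 = 8·16 + 13·15 = 0
u_29 = 8·0 + 13·16 = 4
u_30 = 8·4 + 13·0 = 15
u_31 = 8·15 + 13·4 = 2
u_32 = 8·2 + 13·15 = 7
u_33 = 8·7 + 13·2 = 14
u_34 = 8·14 + 13·7 = 16
u_35 = 8·16 + 13·14 = 4
u_36 = 8·4 + 13·16 = 2
u_37 = 8·2 + 13·4 = 0
u_38 = 8·0 + 13·2 = 9
u_39 = 8·9 + 13·0 = 4
u_40 = 8·4 + 13·9 = 13
u_41 = 8·13 + 13·4 = 3
u_42 = 8·3 + 13·13 = 6
u_43 = 8·6 + 13·3 = 2
u_44 = 8·2 + 13·6 = 9
u_45 = 8·9 + 13·2 = 13
u_46 = 8·13 + 13·9 = 0
u_47 = 8·0 + 13·13 = 16
u_48 = 8·16 + 13·0 = 9
u_49 = 8·9 + 13·16 = 8
u_50 = 8·8 + 13·9 = 11
u_51 = 8·11 + 13·8 = 5
u_52 = 8·5 + 13·11 = 13
u_53 = 8·13 + 13·5 = 16
u_54 = 8·16 + 13·13 = 8
u_55 = 8·8 + 13·16 = 0
u_56 = 8·0 + 13·8 = 2
u_57 = 8·2 + 13·0 = 16
u_58 = 8·16 + 13·2 = 1
u_59 = 8·1 + 13·16 = 12
u_60 = 8·12 + 13·1 = 7
u_61 = 8·7 + 13·12 = 8
u_62 = 8·8 + 13·7 = 2
u_63 = 8·2 + 13·8 = 1
u_64 = 8·1 + 13·2 = 0
u_65 = 8·0 + 13·1 = 13
u_66 = 8·13 + 13·0 = 2
u_67 = 8·2 + 13·13 = 15
u_68 = 8·15 + 13·2 = 10
u_69 = 8·10 + 13·15 = 3
u_70 = 8·3 + 13·10 = 1
u_71 = 8·1 + 13·3 = 13
u_72 = 8·13 + 13·1 = 15
u_73 = 8·15 + 13·13 = 0
(u_72, u_73) = (15, 0) = (u_0, u_1), so the sequence has period 72.
318 ≡ 30 (mod 72), hence u_318 = u_30 = 15.

15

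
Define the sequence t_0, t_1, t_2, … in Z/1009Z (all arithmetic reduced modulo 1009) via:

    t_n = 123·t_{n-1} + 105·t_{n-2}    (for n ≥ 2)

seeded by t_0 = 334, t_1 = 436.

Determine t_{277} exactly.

t_2 = 123·436 + 105·334 = 915
t_3 = 123·915 + 105·436 = 921
t_4 = 123·921 + 105·915 = 495
t_5 = 123·495 + 105·921 = 186
t_6 = 123·186 + 105·495 = 187
t_7 = 123·187 + 105·186 = 153
Continuing the recurrence:
  t_8 = 112;  t_9 = 580;  t_10 = 362;  t_11 = 490;  t_12 = 407;  t_13 = 611
  t_14 = 844;  t_15 = 473;  t_16 = 494;  t_17 = 446;  t_18 = 783;  t_19 = 870
  t_20 = 542;  t_21 = 612;  t_22 = 7;  t_23 = 545;  t_24 = 167;  t_25 = 73
  t_26 = 280;  t_27 = 736;  t_28 = 866;  t_29 = 160;  t_30 = 629;  t_31 = 330
  t_32 = 690;  t_33 = 458;  t_34 = 641;  t_35 = 808;  t_36 = 204;  t_37 = 960
  t_38 = 258;  t_39 = 355;  t_40 = 125;  t_41 = 182;  t_42 = 196;  t_43 = 840
  t_44 = 802;  t_45 = 181;  t_46 = 528;  t_47 = 202;  t_48 = 575;  t_49 = 116
  t_50 = 986;  t_51 = 270;  t_52 = 525;  t_53 = 97;  t_54 = 462;  t_55 = 417
  t_56 = 919;  t_57 = 427;  t_58 = 693;  t_59 = 922;  t_60 = 515;  t_61 = 733
  t_62 = 956;  t_63 = 825;  t_64 = 55;  t_65 = 562;  t_66 = 235;  t_67 = 132
  t_68 = 551;  t_69 = 913;  t_70 = 642;  t_71 = 274;  t_72 = 212;  t_73 = 360
  t_74 = 955;  t_75 = 888;  t_76 = 636;  t_77 = 947;  t_78 = 632;  t_79 = 596
  t_80 = 426;  t_81 = 961;  t_82 = 484;  t_83 = 6;  t_84 = 99;  t_85 = 699
  t_86 = 517;  t_87 = 771;  t_88 = 795;  t_89 = 147;  t_90 = 656;  t_91 = 268
  t_92 = 944;  t_93 = 974;  t_94 = 978;  t_95 = 584;  t_96 = 974;  t_97 = 511
  t_98 = 656;  t_99 = 146;  t_100 = 64;  t_101 = 1004;  t_102 = 51;  t_103 = 703
  t_104 = 5;  t_105 = 773;  t_106 = 758;  t_107 = 851;  t_108 = 625;  t_109 = 754
  t_110 = 963;  t_111 = 864;  t_112 = 542;  t_113 = 991;  t_114 = 210;  t_115 = 733
  t_116 = 210;  t_117 = 886;  t_118 = 867;  t_119 = 898;  t_120 = 698;  t_121 = 542
  t_122 = 714;  t_123 = 445;  t_124 = 553;  t_125 = 727;  t_126 = 172;  t_127 = 627
  t_128 = 335;  t_129 = 86;  t_130 = 348;  t_131 = 375;  t_132 = 936;  t_133 = 126
  t_134 = 770;  t_135 = 986;  t_136 = 328;  t_137 = 596;  t_138 = 794;  t_139 = 820
  t_140 = 592;  t_141 = 503;  t_142 = 931;  t_143 = 843;  t_144 = 653;  t_145 = 331
  t_146 = 306;  t_147 = 754;  t_148 = 765;  t_149 = 726;  t_150 = 111;  t_151 = 82
  t_152 = 552;  t_153 = 831;  t_154 = 751;  t_155 = 26;  t_156 = 324;  t_157 = 204
  t_158 = 590;  t_159 = 153;  t_160 = 49;  t_161 = 903;  t_162 = 179;  t_163 = 797
  t_164 = 791;  t_165 = 367;  t_166 = 53;  t_167 = 658;  t_168 = 734;  t_169 = 959
  t_170 = 290;  t_171 = 150;  t_172 = 468;  t_173 = 666;  t_174 = 897;  t_175 = 659
  t_176 = 685;  t_177 = 82;  t_178 = 282;  t_179 = 918;  t_180 = 255;  t_181 = 621
  t_182 = 240;  t_183 = 888;  t_184 = 227;  t_185 = 81;  t_186 = 501;  t_187 = 507
  t_188 = 949;  t_189 = 450;  t_190 = 618;  t_191 = 166;  t_192 = 552;  t_193 = 570
  t_194 = 936;  t_195 = 421;  t_196 = 731;  t_197 = 930;  t_198 = 444;  t_199 = 912
  t_200 = 383;  t_201 = 600;  t_202 = 1007;  t_203 = 196;  t_204 = 691;  t_205 = 637
  t_206 = 565;  t_207 = 165;  t_208 = 918;  t_209 = 78;  t_210 = 39;  t_211 = 879
  t_212 = 213;  t_213 = 441;  t_214 = 933;  t_215 = 633;  t_216 = 258;  t_217 = 326
  t_218 = 594;  t_219 = 338;  t_220 = 17;  t_221 = 248;  t_222 = 1;  t_223 = 938
  t_224 = 453;  t_225 = 841;  t_226 = 667;  t_227 = 834;  t_228 = 78;  t_229 = 300
  t_230 = 694;  t_231 = 827;  t_232 = 34;  t_233 = 207;  t_234 = 779;  t_235 = 508
  t_236 = 1001;  t_237 = 897;  t_238 = 519;  t_239 = 618;  t_240 = 348;  t_241 = 740
  t_242 = 426;  t_243 = 946;  t_244 = 657;  t_245 = 539;  t_246 = 76;  t_247 = 358
  t_248 = 555;  t_249 = 919;  t_250 = 791;  t_251 = 60;  t_252 = 634;  t_253 = 535
  t_254 = 196;  t_255 = 572;  t_256 = 126;  t_257 = 892;  t_258 = 857;  t_259 = 298
  t_260 = 514;  t_261 = 675;  t_262 = 780;  t_263 = 330;  t_264 = 401;  t_265 = 226
  t_266 = 282;  t_267 = 903;  t_268 = 428;  t_269 = 145;  t_270 = 217;  t_271 = 547
  t_272 = 265;  t_273 = 229;  t_274 = 497;  t_275 = 420
t_276 = 123·420 + 105·497 = 927
t_277 = 123·927 + 105·420 = 717

717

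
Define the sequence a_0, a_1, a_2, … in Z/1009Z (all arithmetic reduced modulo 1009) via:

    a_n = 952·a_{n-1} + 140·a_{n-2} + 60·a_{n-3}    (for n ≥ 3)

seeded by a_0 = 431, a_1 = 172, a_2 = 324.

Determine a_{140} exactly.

878

a_3 = 952·324 + 140·172 + 60·431 = 193
a_4 = 952·193 + 140·324 + 60·172 = 283
a_5 = 952·283 + 140·193 + 60·324 = 59
a_6 = 952·59 + 140·283 + 60·193 = 414
a_7 = 952·414 + 140·59 + 60·283 = 633
a_8 = 952·633 + 140·414 + 60·59 = 194
Continuing the recurrence:
  a_9 = 493;  a_10 = 715;  a_11 = 554;  a_12 = 229;  a_13 = 453;  a_14 = 128
  a_15 = 243;  a_16 = 979;  a_17 = 23;  a_18 = 997;  a_19 = 86;  a_20 = 852
  a_21 = 89;  a_22 = 305;  a_23 = 790;  a_24 = 992;  a_25 = 717;  a_26 = 115
  a_27 = 986;  a_28 = 900;  a_29 = 812;  a_30 = 643;  a_31 = 868;  a_32 = 472
  a_33 = 8;  a_34 = 660;  a_35 = 901;  a_36 = 154;  a_37 = 567;  a_38 = 923
  a_39 = 694;  a_40 = 584;  a_41 = 190;  a_42 = 571;  a_43 = 841;  a_44 = 16
  a_45 = 747;  a_46 = 31;  a_47 = 855;  a_48 = 425;  a_49 = 471;  a_50 = 206
  a_51 = 996;  a_52 = 328;  a_53 = 925;  a_54 = 487;  a_55 = 341;  a_56 = 316
  a_57 = 426;  a_58 = 58;  a_59 = 628;  a_60 = 911;  a_61 = 122;  a_62 = 862
  a_63 = 408;  a_64 = 817;  a_65 = 722;  a_66 = 842;  a_67 = 197;  a_68 = 639
  a_69 = 308;  a_70 = 986;  a_71 = 33;  a_72 = 262;  a_73 = 414;  a_74 = 936
  a_75 = 148;  a_76 = 130;  a_77 = 858;  a_78 = 372;  a_79 = 771;  a_80 = 82
  a_81 = 470;  a_82 = 680;  a_83 = 681;  a_84 = 836;  a_85 = 705;  a_86 = 671
  a_87 = 632;  a_88 = 325;  a_89 = 234;  a_90 = 461;  a_91 = 758;  a_92 = 59
  a_93 = 256;  a_94 = 806;  a_95 = 501;  a_96 = 761;  a_97 = 457;  a_98 = 570
  a_99 = 466;  a_100 = 947;  a_101 = 56;  a_102 = 953;  a_103 = 249;  a_104 = 498
  a_105 = 87;  a_106 = 999;  a_107 = 252;  a_108 = 555;  a_109 = 18;  a_110 = 984
  a_111 = 921;  a_112 = 578;  a_113 = 657;  a_114 = 858;  a_115 = 61;  a_116 = 677
  a_117 = 242;  a_118 = 899;  a_119 = 50;  a_120 = 306;  a_121 = 111;  a_122 = 162
  a_123 = 450;  a_124 = 663;  a_125 = 623;  a_126 = 562;  a_127 = 120;  a_128 = 248
  a_129 = 60;  a_130 = 158;  a_131 = 148;  a_132 = 131;  a_133 = 535;  a_134 = 761
  a_135 = 32;  a_136 = 601;  a_137 = 748;  a_138 = 37
a_139 = 952·37 + 140·748 + 60·601 = 438
a_140 = 952·438 + 140·37 + 60·748 = 878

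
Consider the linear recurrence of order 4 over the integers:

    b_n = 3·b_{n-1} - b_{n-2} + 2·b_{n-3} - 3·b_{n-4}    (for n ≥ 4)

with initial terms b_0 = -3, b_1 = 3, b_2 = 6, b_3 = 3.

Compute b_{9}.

b_4 = 3·3 + -1·6 + 2·3 + -3·-3 = 18
b_5 = 3·18 + -1·3 + 2·6 + -3·3 = 54
b_6 = 3·54 + -1·18 + 2·3 + -3·6 = 132
b_7 = 3·132 + -1·54 + 2·18 + -3·3 = 369
b_8 = 3·369 + -1·132 + 2·54 + -3·18 = 1029
b_9 = 3·1029 + -1·369 + 2·132 + -3·54 = 2820

2820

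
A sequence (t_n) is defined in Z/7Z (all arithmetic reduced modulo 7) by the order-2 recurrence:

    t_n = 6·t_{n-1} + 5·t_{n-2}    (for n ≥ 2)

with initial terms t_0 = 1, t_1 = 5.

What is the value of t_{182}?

2

t_2 = 6·5 + 5·1 = 0
t_3 = 6·0 + 5·5 = 4
t_4 = 6·4 + 5·0 = 3
t_5 = 6·3 + 5·4 = 3
t_6 = 6·3 + 5·3 = 5
t_7 = 6·5 + 5·3 = 3
t_8 = 6·3 + 5·5 = 1
t_9 = 6·1 + 5·3 = 0
t_10 = 6·0 + 5·1 = 5
t_11 = 6·5 + 5·0 = 2
t_12 = 6·2 + 5·5 = 2
t_13 = 6·2 + 5·2 = 1
t_14 = 6·1 + 5·2 = 2
t_15 = 6·2 + 5·1 = 3
t_16 = 6·3 + 5·2 = 0
t_17 = 6·0 + 5·3 = 1
t_18 = 6·1 + 5·0 = 6
t_19 = 6·6 + 5·1 = 6
t_20 = 6·6 + 5·6 = 3
t_21 = 6·3 + 5·6 = 6
t_22 = 6·6 + 5·3 = 2
t_23 = 6·2 + 5·6 = 0
t_24 = 6·0 + 5·2 = 3
t_25 = 6·3 + 5·0 = 4
t_26 = 6·4 + 5·3 = 4
t_27 = 6·4 + 5·4 = 2
t_28 = 6·2 + 5·4 = 4
t_29 = 6·4 + 5·2 = 6
t_30 = 6·6 + 5·4 = 0
t_31 = 6·0 + 5·6 = 2
t_32 = 6·2 + 5·0 = 5
t_33 = 6·5 + 5·2 = 5
t_34 = 6·5 + 5·5 = 6
t_35 = 6·6 + 5·5 = 5
t_36 = 6·5 + 5·6 = 4
t_37 = 6·4 + 5·5 = 0
t_38 = 6·0 + 5·4 = 6
t_39 = 6·6 + 5·0 = 1
t_40 = 6·1 + 5·6 = 1
t_41 = 6·1 + 5·1 = 4
t_42 = 6·4 + 5·1 = 1
t_43 = 6·1 + 5·4 = 5
(t_42, t_43) = (1, 5) = (t_0, t_1), so the sequence has period 42.
182 ≡ 14 (mod 42), hence t_182 = t_14 = 2.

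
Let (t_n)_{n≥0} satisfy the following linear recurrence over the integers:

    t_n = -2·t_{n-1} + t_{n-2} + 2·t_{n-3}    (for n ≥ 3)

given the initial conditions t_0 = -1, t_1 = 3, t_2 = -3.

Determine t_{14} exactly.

-10923

t_3 = -2·-3 + 1·3 + 2·-1 = 7
t_4 = -2·7 + 1·-3 + 2·3 = -11
t_5 = -2·-11 + 1·7 + 2·-3 = 23
t_6 = -2·23 + 1·-11 + 2·7 = -43
t_7 = -2·-43 + 1·23 + 2·-11 = 87
t_8 = -2·87 + 1·-43 + 2·23 = -171
t_9 = -2·-171 + 1·87 + 2·-43 = 343
t_10 = -2·343 + 1·-171 + 2·87 = -683
t_11 = -2·-683 + 1·343 + 2·-171 = 1367
t_12 = -2·1367 + 1·-683 + 2·343 = -2731
t_13 = -2·-2731 + 1·1367 + 2·-683 = 5463
t_14 = -2·5463 + 1·-2731 + 2·1367 = -10923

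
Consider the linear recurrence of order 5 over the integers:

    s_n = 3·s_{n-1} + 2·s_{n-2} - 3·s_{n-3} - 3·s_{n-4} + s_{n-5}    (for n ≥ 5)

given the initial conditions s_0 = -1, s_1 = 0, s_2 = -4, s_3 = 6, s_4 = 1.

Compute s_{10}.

s_5 = 3·1 + 2·6 + -3·-4 + -3·0 + 1·-1 = 26
s_6 = 3·26 + 2·1 + -3·6 + -3·-4 + 1·0 = 74
s_7 = 3·74 + 2·26 + -3·1 + -3·6 + 1·-4 = 249
s_8 = 3·249 + 2·74 + -3·26 + -3·1 + 1·6 = 820
s_9 = 3·820 + 2·249 + -3·74 + -3·26 + 1·1 = 2659
s_10 = 3·2659 + 2·820 + -3·249 + -3·74 + 1·26 = 8674

8674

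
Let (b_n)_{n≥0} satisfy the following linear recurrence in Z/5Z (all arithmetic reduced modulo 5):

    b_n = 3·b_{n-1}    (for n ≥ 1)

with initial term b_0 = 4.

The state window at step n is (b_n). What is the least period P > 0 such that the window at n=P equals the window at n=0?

4

n=0: window = (4)
n=1: window = (2)
n=2: window = (1)
n=3: window = (3)
n=4: window = (4)
window at n=4 equals window at n=0 → period = 4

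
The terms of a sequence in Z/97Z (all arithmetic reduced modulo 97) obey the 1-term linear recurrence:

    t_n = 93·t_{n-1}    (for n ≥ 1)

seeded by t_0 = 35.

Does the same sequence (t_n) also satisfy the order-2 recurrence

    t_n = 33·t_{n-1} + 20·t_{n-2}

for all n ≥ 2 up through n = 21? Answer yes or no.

Terms t_0..t_21: 35, 54, 75, 88, 36, 50, 91, 24, 1, 93, 16, 33, 62, 43, 22, 9, 61, 47, 6, 73, 96, 4
n=2: candidate gives 57, actual t_2 = 75 ✗

no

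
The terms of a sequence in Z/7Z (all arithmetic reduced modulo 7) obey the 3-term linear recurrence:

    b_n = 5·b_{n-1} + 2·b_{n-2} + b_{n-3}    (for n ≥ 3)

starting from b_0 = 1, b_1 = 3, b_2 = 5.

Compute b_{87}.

b_3 = 5·5 + 2·3 + 1·1 = 4
b_4 = 5·4 + 2·5 + 1·3 = 5
b_5 = 5·5 + 2·4 + 1·5 = 3
b_6 = 5·3 + 2·5 + 1·4 = 1
b_7 = 5·1 + 2·3 + 1·5 = 2
b_8 = 5·2 + 2·1 + 1·3 = 1
b_9 = 5·1 + 2·2 + 1·1 = 3
b_10 = 5·3 + 2·1 + 1·2 = 5
(b_8, b_9, b_10) = (1, 3, 5) = (b_0, b_1, b_2), so the sequence has period 8.
87 ≡ 7 (mod 8), hence b_87 = b_7 = 2.

2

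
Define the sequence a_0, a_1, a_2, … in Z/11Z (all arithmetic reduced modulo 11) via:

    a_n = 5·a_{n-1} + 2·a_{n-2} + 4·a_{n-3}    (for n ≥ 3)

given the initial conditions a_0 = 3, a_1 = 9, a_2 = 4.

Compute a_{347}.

0

a_3 = 5·4 + 2·9 + 4·3 = 6
a_4 = 5·6 + 2·4 + 4·9 = 8
a_5 = 5·8 + 2·6 + 4·4 = 2
a_6 = 5·2 + 2·8 + 4·6 = 6
a_7 = 5·6 + 2·2 + 4·8 = 0
a_8 = 5·0 + 2·6 + 4·2 = 9
Continuing the recurrence:
  a_9 = 3;  a_10 = 0;  a_11 = 9;  a_12 = 2;  a_13 = 6;  a_14 = 4
  a_15 = 7;  a_16 = 1;  a_17 = 2;  a_18 = 7;  a_19 = 10;  a_20 = 6
  a_21 = 1;  a_22 = 2;  a_23 = 3;  a_24 = 1;  a_25 = 8;  a_26 = 10
  a_27 = 4;  a_28 = 6;  a_29 = 1;  a_30 = 0;  a_31 = 4;  a_32 = 2
  a_33 = 7;  a_34 = 0;  a_35 = 0;  a_36 = 6;  a_37 = 8;  a_38 = 8
  a_39 = 3;  a_40 = 8;  a_41 = 1;  a_42 = 0;  a_43 = 1;  a_44 = 9
  a_45 = 3;  a_46 = 4;  a_47 = 7;  a_48 = 0;  a_49 = 8;  a_50 = 2
  a_51 = 4;  a_52 = 1;  a_53 = 10;  a_54 = 2;  a_55 = 1;  a_56 = 5
  a_57 = 2;  a_58 = 2;  a_59 = 1;  a_60 = 6;  a_61 = 7;  a_62 = 7
  a_63 = 7;  a_64 = 0;  a_65 = 9;  a_66 = 7;  a_67 = 9;  a_68 = 7
  a_69 = 4;  a_70 = 4;  a_71 = 1;  a_72 = 7;  a_73 = 9;  a_74 = 8
  a_75 = 9;  a_76 = 9;  a_77 = 7;  a_78 = 1;  a_79 = 0;  a_80 = 8
  a_81 = 0;  a_82 = 5;  a_83 = 2;  a_84 = 9;  a_85 = 3;  a_86 = 8
  a_87 = 5;  a_88 = 9;  a_89 = 10;  a_90 = 0;  a_91 = 1;  a_92 = 1
  a_93 = 7;  a_94 = 8;  a_95 = 3;  a_96 = 4;  a_97 = 3;  a_98 = 2
  a_99 = 10;  a_100 = 0;  a_101 = 6;  a_102 = 4;  a_103 = 10;  a_104 = 5
  a_105 = 6;  a_106 = 3;  a_107 = 3;  a_108 = 1;  a_109 = 1;  a_110 = 8
  a_111 = 2;  a_112 = 8;  a_113 = 10;  a_114 = 8;  a_115 = 4;  a_116 = 10
  a_117 = 2;  a_118 = 2;  a_119 = 10;  a_120 = 7;  a_121 = 8;  a_122 = 6
  a_123 = 8;  a_124 = 7;  a_125 = 9;  a_126 = 3;  a_127 = 6;  a_128 = 6
  a_129 = 10;  a_130 = 9;  a_131 = 1;  a_132 = 8;  a_133 = 1;  a_134 = 3
  a_135 = 5;  a_136 = 2;  a_137 = 10;  a_138 = 8;  a_139 = 2;  a_140 = 0
  a_141 = 3;  a_142 = 1;  a_143 = 0;  a_144 = 3;  a_145 = 8;  a_146 = 2
  a_147 = 5;  a_148 = 6;  a_149 = 4;  a_150 = 8;  a_151 = 6;  a_152 = 7
  a_153 = 2;  a_154 = 4;  a_155 = 8;  a_156 = 1;  a_157 = 4;  a_158 = 10
  a_159 = 7;  a_160 = 5;  a_161 = 2;  a_162 = 4;  a_163 = 0;  a_164 = 5
  a_165 = 8;  a_166 = 6;  a_167 = 0;  a_168 = 0;  a_169 = 2;  a_170 = 10
  a_171 = 10;  a_172 = 1;  a_173 = 10;  a_174 = 4;  a_175 = 0;  a_176 = 4
  a_177 = 3;  a_178 = 1;  a_179 = 5;  a_180 = 6;  a_181 = 0;  a_182 = 10
  a_183 = 8;  a_184 = 5;  a_185 = 4;  a_186 = 7;  a_187 = 8;  a_188 = 4
  a_189 = 9;  a_190 = 8;  a_191 = 8;  a_192 = 4;  a_193 = 2;  a_194 = 6
  a_195 = 6;  a_196 = 6;  a_197 = 0;  a_198 = 3;  a_199 = 6;  a_200 = 3
  a_201 = 6;  a_202 = 5;  a_203 = 5;  a_204 = 4;  a_205 = 6;  a_206 = 3
  a_207 = 10;  a_208 = 3;  a_209 = 3;  a_210 = 6;  a_211 = 4;  a_212 = 0
  a_213 = 10;  a_214 = 0;  a_215 = 9;  a_216 = 8;  a_217 = 3;  a_218 = 1
  a_219 = 10;  a_220 = 9;  a_221 = 3;  a_222 = 7;  a_223 = 0;  a_224 = 4
  a_225 = 4;  a_226 = 6;  a_227 = 10;  a_228 = 1;  a_229 = 5;  a_230 = 1
  a_231 = 8;  a_232 = 7;  a_233 = 0;  a_234 = 2;  a_235 = 5;  a_236 = 7
  a_237 = 9;  a_238 = 2;  a_239 = 1;  a_240 = 1;  a_241 = 4;  a_242 = 4
  a_243 = 10;  a_244 = 8;  a_245 = 10;  a_246 = 7;  a_247 = 10;  a_248 = 5
  a_249 = 7;  a_250 = 8;  a_251 = 8;  a_252 = 7;  a_253 = 6;  a_254 = 10
  a_255 = 2;  a_256 = 10;  a_257 = 6;  a_258 = 3;  a_259 = 1;  a_260 = 2
  a_261 = 2;  a_262 = 7;  a_263 = 3;  a_264 = 4;  a_265 = 10;  a_266 = 4
  a_267 = 1;  a_268 = 9;  a_269 = 8;  a_270 = 7;  a_271 = 10;  a_272 = 8
  a_273 = 0;  a_274 = 1;  a_275 = 4;  a_276 = 0;  a_277 = 1;  a_278 = 10
  a_279 = 8;  a_280 = 9;  a_281 = 2;  a_282 = 5;  a_283 = 10;  a_284 = 2
  a_285 = 6;  a_286 = 8;  a_287 = 5;  a_288 = 10;  a_289 = 4;  a_290 = 5
  a_291 = 7;  a_292 = 6;  a_293 = 9;  a_294 = 8;  a_295 = 5;  a_296 = 0
  a_297 = 9;  a_298 = 10;  a_299 = 2;  a_300 = 0;  a_301 = 0;  a_302 = 8
  a_303 = 7;  a_304 = 7;  a_305 = 4;  a_306 = 7;  a_307 = 5;  a_308 = 0
  a_309 = 5;  a_310 = 1;  a_311 = 4;  a_312 = 9;  a_313 = 2;  a_314 = 0
  a_315 = 7;  a_316 = 10;  a_317 = 9;  a_318 = 5;  a_319 = 6;  a_320 = 10
  a_321 = 5;  a_322 = 3;  a_323 = 10;  a_324 = 10;  a_325 = 5;  a_326 = 8
  a_327 = 2;  a_328 = 2;  a_329 = 2;  a_330 = 0;  a_331 = 1;  a_332 = 2
  a_333 = 1;  a_334 = 2;  a_335 = 9;  a_336 = 9;  a_337 = 5;  a_338 = 2
  a_339 = 1;  a_340 = 7;  a_341 = 1;  a_342 = 1;  a_343 = 2;  a_344 = 5
  a_345 = 0
a_346 = 5·0 + 2·5 + 4·2 = 7
a_347 = 5·7 + 2·0 + 4·5 = 0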